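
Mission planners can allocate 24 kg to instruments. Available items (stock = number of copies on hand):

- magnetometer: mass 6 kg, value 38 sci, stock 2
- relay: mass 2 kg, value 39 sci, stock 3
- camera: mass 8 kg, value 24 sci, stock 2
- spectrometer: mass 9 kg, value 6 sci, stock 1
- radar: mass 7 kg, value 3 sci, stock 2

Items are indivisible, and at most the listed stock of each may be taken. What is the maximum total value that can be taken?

193 sci

Top feasible selections:
- 2×magnetometer + 3×relay: mass 18, value 193
- 1×magnetometer + 3×relay + 1×camera: mass 20, value 179
- 2×magnetometer + 2×relay + 1×camera: mass 24, value 178
- 3×relay + 2×camera: mass 22, value 165
Best: 193 sci.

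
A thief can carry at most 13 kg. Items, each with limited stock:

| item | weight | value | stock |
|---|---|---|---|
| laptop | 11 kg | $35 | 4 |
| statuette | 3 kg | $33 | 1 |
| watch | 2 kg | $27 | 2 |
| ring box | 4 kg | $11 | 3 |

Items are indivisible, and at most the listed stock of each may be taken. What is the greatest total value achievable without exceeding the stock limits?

Top feasible selections:
- 1×statuette + 2×watch + 1×ring box: weight 11, value 98
- 1×statuette + 2×watch: weight 7, value 87
- 1×statuette + 1×watch + 2×ring box: weight 13, value 82
Best: $98.

$98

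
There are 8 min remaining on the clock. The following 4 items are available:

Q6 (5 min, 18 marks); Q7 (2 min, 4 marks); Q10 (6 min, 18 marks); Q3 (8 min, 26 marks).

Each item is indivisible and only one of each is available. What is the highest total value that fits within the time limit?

26 marks

Check high-value combinations within 8 min:
- Q3: time 8, value 26
- Q6+Q7: time 5+2=7, value 18+4=22
- Q7+Q10: time 2+6=8, value 4+18=22
Best: 26 marks.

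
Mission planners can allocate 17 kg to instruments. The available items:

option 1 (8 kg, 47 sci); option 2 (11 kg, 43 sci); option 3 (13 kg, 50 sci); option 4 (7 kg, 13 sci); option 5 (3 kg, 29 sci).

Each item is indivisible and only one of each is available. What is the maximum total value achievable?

79 sci

This is a 0/1 knapsack; check combinations near the capacity.
- option 3+option 5: mass 13+3=16, value 50+29=79
- option 1+option 5: mass 8+3=11, value 47+29=76
- option 2+option 5: mass 11+3=14, value 43+29=72
- option 1+option 4: mass 8+7=15, value 47+13=60
Best: 79 sci.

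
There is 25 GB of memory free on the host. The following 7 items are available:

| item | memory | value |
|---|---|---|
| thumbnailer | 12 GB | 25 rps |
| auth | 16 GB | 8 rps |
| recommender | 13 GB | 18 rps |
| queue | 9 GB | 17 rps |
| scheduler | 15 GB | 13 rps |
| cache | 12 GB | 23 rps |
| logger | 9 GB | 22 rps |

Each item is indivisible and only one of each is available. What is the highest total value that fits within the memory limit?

48 rps

Check high-value combinations within 25 GB:
- thumbnailer+cache: memory 12+12=24, value 25+23=48
- thumbnailer+logger: memory 12+9=21, value 25+22=47
- cache+logger: memory 12+9=21, value 23+22=45
- thumbnailer+recommender: memory 12+13=25, value 25+18=43
Best: 48 rps.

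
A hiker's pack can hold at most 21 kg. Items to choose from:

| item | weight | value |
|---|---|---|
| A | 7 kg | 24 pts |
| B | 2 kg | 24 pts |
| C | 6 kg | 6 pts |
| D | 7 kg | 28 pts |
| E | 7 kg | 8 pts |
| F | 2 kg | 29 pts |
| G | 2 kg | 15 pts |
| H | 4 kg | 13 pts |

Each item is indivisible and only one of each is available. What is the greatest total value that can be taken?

120 pts

This is a 0/1 knapsack; check combinations near the capacity.
- A+B+D+F+G: weight 7+2+7+2+2=20, value 24+24+28+29+15=120
- B+D+F+G+H: weight 2+7+2+2+4=17, value 24+28+29+15+13=109
- A+B+F+G+H: weight 7+2+2+2+4=17, value 24+24+29+15+13=105
- A+B+D+F: weight 7+2+7+2=18, value 24+24+28+29=105
- B+D+E+F+G: weight 2+7+7+2+2=20, value 24+28+8+29+15=104
Best: 120 pts.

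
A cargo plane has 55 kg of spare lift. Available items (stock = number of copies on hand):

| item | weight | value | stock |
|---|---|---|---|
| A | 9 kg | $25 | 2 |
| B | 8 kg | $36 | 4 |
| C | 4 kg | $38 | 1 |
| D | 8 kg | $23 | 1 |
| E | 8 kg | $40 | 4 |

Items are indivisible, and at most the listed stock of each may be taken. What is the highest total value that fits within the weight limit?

$270

Top feasible selections:
- 2×B + 1×C + 4×E: weight 52, value 270
- 3×B + 1×C + 3×E: weight 52, value 266
- 4×B + 1×C + 2×E: weight 52, value 262
- 1×A + 1×B + 1×C + 4×E: weight 53, value 259
Best: $270.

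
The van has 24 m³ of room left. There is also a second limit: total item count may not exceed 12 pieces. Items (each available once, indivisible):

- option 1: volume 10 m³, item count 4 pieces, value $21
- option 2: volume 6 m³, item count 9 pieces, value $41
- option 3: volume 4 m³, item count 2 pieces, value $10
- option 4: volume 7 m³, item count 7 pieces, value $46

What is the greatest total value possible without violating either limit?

Feasible sets respecting both limits:
- option 1+option 4: volume 17, item count 11, value 67
- option 3+option 4: volume 11, item count 9, value 56
- option 2+option 3: volume 10, item count 11, value 51
Best: $67.

$67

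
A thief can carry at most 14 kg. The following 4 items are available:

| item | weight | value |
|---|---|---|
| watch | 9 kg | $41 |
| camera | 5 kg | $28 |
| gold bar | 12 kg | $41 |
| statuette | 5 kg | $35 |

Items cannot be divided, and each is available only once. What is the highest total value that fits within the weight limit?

$76

Check high-value combinations within 14 kg:
- watch+statuette: weight 9+5=14, value 41+35=76
- watch+camera: weight 9+5=14, value 41+28=69
- camera+statuette: weight 5+5=10, value 28+35=63
- watch: weight 9, value 41
Best: $76.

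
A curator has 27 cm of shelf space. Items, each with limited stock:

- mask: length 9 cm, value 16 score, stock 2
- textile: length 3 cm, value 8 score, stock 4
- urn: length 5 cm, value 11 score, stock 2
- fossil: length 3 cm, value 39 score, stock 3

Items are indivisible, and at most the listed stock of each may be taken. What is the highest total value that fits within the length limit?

160 score

Best selections within length 27 and stock limits:
- 4×textile + 1×urn + 3×fossil: length 26, value 160
- 1×mask + 3×textile + 3×fossil: length 27, value 157
- 2×textile + 2×urn + 3×fossil: length 25, value 155
- 3×textile + 1×urn + 3×fossil: length 23, value 152
Best: 160 score.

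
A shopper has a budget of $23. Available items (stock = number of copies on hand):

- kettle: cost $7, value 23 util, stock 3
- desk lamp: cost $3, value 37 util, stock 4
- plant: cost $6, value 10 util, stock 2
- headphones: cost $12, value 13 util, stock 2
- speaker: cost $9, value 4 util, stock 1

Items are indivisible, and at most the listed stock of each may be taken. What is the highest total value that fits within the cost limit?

Best selections within cost 23 and stock limits:
- 1×kettle + 4×desk lamp: cost 19, value 171
- 4×desk lamp + 1×plant: cost 18, value 158
Best: 171 util.

171 util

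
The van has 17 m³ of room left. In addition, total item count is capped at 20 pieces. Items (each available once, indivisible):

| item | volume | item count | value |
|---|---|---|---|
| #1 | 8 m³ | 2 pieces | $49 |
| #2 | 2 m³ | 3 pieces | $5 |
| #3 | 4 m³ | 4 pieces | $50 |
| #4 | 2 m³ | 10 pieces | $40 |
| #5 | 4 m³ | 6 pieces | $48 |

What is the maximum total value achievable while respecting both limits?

$147

Feasible sets respecting both limits:
- #1+#3+#5: volume 16, item count 12, value 147
- #1+#2+#3+#4: volume 16, item count 19, value 144
- #1+#3+#4: volume 14, item count 16, value 139
- #3+#4+#5: volume 10, item count 20, value 138
Best: $147.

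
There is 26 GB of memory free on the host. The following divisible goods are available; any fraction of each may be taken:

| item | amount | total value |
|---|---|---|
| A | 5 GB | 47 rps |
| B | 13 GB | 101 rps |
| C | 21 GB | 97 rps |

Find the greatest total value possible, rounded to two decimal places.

Take in order of value per unit:
- A (47/5 per unit): all 5 → value 47, running total 47.00
- B (101/13 per unit): all 13 → value 101, running total 148.00
- C (97/21 per unit): 8 of 21 → value 8×97/21 = 36.9524, running total 184.95
Total 184.95.

184.95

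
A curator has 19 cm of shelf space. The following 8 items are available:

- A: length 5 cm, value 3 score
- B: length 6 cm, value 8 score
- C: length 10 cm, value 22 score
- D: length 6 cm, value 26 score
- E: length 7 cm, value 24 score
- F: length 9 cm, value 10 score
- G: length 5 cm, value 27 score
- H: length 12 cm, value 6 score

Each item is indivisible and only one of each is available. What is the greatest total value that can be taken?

This is a 0/1 knapsack; check combinations near the capacity.
- D+E+G: length 6+7+5=18, value 26+24+27=77
- B+D+G: length 6+6+5=17, value 8+26+27=61
- B+E+G: length 6+7+5=18, value 8+24+27=59
- B+D+E: length 6+6+7=19, value 8+26+24=58
- A+D+G: length 5+6+5=16, value 3+26+27=56
Best: 77 score.

77 score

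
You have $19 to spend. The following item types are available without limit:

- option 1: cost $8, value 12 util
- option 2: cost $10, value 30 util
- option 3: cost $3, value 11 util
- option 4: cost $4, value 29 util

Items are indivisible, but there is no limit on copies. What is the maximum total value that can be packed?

127 util

Best value-per-unit is option 4 at 29/4; filling with it alone gives 4×29 = 116.
Optimal mix: 1×option 3 + 4×option 4 → cost 19, value 127.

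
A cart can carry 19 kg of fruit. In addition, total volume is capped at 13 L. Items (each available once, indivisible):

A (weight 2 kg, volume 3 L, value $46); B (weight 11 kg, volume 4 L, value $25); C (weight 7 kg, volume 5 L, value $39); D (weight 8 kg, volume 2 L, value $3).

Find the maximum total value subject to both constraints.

Feasible sets respecting both limits:
- A+C+D: weight 17, volume 10, value 88
- A+C: weight 9, volume 8, value 85
- A+B: weight 13, volume 7, value 71
- B+C: weight 18, volume 9, value 64
Best: $88.

$88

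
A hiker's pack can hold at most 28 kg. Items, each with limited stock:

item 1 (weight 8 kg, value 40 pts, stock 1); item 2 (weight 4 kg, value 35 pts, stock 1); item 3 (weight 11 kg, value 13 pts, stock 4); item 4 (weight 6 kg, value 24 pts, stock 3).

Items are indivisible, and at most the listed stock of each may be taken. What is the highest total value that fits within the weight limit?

Best selections within weight 28 and stock limits:
- 1×item 1 + 1×item 2 + 2×item 4: weight 24, value 123
- 1×item 1 + 3×item 4: weight 26, value 112
- 1×item 2 + 3×item 4: weight 22, value 107
- 1×item 1 + 1×item 2 + 1×item 4: weight 18, value 99
Best: 123 pts.

123 pts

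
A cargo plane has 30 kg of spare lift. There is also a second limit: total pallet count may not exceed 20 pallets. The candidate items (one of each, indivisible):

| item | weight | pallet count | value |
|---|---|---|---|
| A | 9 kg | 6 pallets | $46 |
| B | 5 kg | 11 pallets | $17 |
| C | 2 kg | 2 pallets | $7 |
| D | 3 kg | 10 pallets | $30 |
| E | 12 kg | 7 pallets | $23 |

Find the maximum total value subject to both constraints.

$83

Feasible sets respecting both limits:
- A+C+D: weight 14, pallet count 18, value 83
- A+D: weight 12, pallet count 16, value 76
- A+C+E: weight 23, pallet count 15, value 76
Best: $83.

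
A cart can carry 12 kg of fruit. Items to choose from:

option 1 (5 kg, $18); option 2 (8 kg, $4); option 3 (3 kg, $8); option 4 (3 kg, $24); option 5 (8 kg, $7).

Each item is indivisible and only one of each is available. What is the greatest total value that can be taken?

$50

Check high-value combinations within 12 kg:
- option 1+option 3+option 4: weight 5+3+3=11, value 18+8+24=50
- option 1+option 4: weight 5+3=8, value 18+24=42
- option 3+option 4: weight 3+3=6, value 8+24=32
- option 4+option 5: weight 3+8=11, value 24+7=31
- option 2+option 4: weight 8+3=11, value 4+24=28
Best: $50.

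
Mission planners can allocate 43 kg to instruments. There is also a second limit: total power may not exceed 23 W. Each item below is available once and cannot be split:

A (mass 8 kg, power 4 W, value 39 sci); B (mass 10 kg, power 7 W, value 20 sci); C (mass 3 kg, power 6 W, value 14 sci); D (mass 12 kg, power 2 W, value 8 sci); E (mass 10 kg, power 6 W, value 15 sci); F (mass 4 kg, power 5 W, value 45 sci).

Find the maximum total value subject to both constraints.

121 sci

Feasible sets respecting both limits:
- A+C+D+E+F: mass 37, power 23, value 121
- A+B+E+F: mass 32, power 22, value 119
- A+B+C+F: mass 25, power 22, value 118
- A+C+E+F: mass 25, power 21, value 113
Best: 121 sci.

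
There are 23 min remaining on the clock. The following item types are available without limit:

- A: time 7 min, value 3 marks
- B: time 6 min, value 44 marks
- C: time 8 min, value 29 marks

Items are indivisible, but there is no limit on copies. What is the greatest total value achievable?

132 marks

Best value-per-unit is B at 44/6, and filling with it alone uses time 3×6=18. No mix of the others beats 3×44 = 132.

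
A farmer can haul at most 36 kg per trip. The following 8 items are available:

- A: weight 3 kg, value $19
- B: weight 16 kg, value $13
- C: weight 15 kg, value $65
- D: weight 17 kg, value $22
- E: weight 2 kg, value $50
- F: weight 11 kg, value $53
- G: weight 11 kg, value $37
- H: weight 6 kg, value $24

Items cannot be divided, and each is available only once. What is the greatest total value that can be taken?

$192

Check high-value combinations within 36 kg:
- C+E+F+H: weight 15+2+11+6=34, value 65+50+53+24=192
- A+C+E+F: weight 3+15+2+11=31, value 19+65+50+53=187
- A+E+F+G+H: weight 3+2+11+11+6=33, value 19+50+53+37+24=183
- C+E+G+H: weight 15+2+11+6=34, value 65+50+37+24=176
Best: $192.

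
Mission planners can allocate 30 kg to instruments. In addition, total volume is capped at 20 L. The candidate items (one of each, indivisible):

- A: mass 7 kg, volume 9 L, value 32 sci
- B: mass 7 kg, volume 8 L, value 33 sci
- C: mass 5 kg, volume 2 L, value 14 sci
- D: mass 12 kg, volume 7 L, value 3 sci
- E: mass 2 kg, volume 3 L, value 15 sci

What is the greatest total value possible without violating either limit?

80 sci

Feasible sets respecting both limits:
- A+B+E: mass 16, volume 20, value 80
- A+B+C: mass 19, volume 19, value 79
- A+B: mass 14, volume 17, value 65
Best: 80 sci.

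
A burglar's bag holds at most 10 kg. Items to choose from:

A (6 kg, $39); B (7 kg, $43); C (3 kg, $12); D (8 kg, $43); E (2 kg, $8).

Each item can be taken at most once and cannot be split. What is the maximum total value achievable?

$55

Check high-value combinations within 10 kg:
- B+C: weight 7+3=10, value 43+12=55
- A+C: weight 6+3=9, value 39+12=51
- B+E: weight 7+2=9, value 43+8=51
Best: $55.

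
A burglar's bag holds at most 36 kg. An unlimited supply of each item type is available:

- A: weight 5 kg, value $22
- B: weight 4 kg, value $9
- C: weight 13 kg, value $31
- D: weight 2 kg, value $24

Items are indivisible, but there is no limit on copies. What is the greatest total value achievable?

$432

Best value-per-unit is D at 24/2, and filling with it alone uses weight 18×2=36. No mix of the others beats 18×24 = 432.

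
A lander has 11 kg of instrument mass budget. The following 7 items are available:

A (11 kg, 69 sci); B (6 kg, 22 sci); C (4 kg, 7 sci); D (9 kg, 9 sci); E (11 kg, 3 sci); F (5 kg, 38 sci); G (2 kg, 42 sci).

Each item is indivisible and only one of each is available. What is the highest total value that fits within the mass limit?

Check high-value combinations within 11 kg:
- C+F+G: mass 4+5+2=11, value 7+38+42=87
- F+G: mass 5+2=7, value 38+42=80
- A: mass 11, value 69
- B+G: mass 6+2=8, value 22+42=64
Best: 87 sci.

87 sci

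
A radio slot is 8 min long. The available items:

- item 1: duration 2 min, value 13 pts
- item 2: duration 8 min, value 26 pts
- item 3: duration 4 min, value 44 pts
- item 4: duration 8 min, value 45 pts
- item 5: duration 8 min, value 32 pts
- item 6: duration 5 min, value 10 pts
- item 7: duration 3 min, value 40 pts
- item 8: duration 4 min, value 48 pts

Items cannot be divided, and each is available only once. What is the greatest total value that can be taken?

92 pts

Check high-value combinations within 8 min:
- item 3+item 8: duration 4+4=8, value 44+48=92
- item 7+item 8: duration 3+4=7, value 40+48=88
- item 3+item 7: duration 4+3=7, value 44+40=84
- item 1+item 8: duration 2+4=6, value 13+48=61
- item 1+item 3: duration 2+4=6, value 13+44=57
Best: 92 pts.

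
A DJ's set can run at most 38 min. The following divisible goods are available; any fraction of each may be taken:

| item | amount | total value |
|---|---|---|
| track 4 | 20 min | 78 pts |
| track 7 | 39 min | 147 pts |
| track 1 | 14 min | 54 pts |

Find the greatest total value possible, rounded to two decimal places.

147.08

Take in order of value per unit:
- track 4 (78/20 per unit): all 20 → value 78, running total 78.00
- track 1 (54/14 per unit): all 14 → value 54, running total 132.00
- track 7 (147/39 per unit): 4 of 39 → value 4×147/39 = 15.0769, running total 147.08
Total 147.08.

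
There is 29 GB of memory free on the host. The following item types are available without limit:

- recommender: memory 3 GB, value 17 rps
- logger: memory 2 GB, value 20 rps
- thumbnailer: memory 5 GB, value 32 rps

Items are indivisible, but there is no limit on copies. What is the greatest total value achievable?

Best value-per-unit is logger at 20/2, and filling with it alone uses memory 14×2=28. No mix of the others beats 14×20 = 280.

280 rps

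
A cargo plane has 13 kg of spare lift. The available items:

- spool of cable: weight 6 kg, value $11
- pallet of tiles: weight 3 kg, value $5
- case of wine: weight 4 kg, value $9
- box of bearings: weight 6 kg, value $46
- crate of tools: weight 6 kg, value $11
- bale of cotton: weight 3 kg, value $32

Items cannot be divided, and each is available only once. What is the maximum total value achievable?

$87

Check high-value combinations within 13 kg:
- case of wine+box of bearings+bale of cotton: weight 4+6+3=13, value 9+46+32=87
- pallet of tiles+box of bearings+bale of cotton: weight 3+6+3=12, value 5+46+32=83
- box of bearings+bale of cotton: weight 6+3=9, value 46+32=78
- pallet of tiles+case of wine+box of bearings: weight 3+4+6=13, value 5+9+46=60
Best: $87.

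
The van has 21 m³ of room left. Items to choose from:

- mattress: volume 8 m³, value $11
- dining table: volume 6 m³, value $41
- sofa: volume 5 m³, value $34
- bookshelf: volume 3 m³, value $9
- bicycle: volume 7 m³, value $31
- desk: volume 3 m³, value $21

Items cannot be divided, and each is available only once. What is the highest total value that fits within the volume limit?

$127

Check high-value combinations within 21 m³:
- dining table+sofa+bicycle+desk: volume 6+5+7+3=21, value 41+34+31+21=127
- dining table+sofa+bookshelf+bicycle: volume 6+5+3+7=21, value 41+34+9+31=115
- dining table+sofa+bicycle: volume 6+5+7=18, value 41+34+31=106
- dining table+sofa+bookshelf+desk: volume 6+5+3+3=17, value 41+34+9+21=105
- dining table+bookshelf+bicycle+desk: volume 6+3+7+3=19, value 41+9+31+21=102
Best: $127.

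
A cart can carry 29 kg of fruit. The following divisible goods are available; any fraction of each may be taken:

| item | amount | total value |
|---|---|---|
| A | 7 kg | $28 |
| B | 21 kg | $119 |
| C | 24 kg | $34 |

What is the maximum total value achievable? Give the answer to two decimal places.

148.42

Take in order of value per unit:
- B (119/21 per unit): all 21 → value 119, running total 119.00
- A (28/7 per unit): all 7 → value 28, running total 147.00
- C (34/24 per unit): 1 of 24 → value 1×34/24 = 1.4167, running total 148.42
Total 148.42.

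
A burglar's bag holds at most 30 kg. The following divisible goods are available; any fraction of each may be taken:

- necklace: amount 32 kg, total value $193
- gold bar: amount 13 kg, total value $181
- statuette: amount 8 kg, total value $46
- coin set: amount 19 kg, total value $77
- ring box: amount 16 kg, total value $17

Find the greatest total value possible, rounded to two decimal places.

283.53

Take in order of value per unit:
- gold bar (181/13 per unit): all 13 → value 181, running total 181.00
- necklace (193/32 per unit): 17 of 32 → value 17×193/32 = 102.5313, running total 283.53
Total 283.53.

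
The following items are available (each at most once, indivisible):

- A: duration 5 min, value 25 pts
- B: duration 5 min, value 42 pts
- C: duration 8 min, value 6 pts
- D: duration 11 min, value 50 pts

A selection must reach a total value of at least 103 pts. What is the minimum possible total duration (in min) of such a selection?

21

Subsets with value ≥ 103, sorted by total duration:
- A+B+D: duration 21, value 117
- A+B+C+D: duration 29, value 123
Minimum duration: 21 min.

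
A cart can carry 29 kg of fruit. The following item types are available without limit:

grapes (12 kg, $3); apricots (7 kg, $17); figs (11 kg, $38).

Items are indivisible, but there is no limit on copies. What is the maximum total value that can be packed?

Best value-per-unit is figs at 38/11; filling with it alone gives 2×38 = 76.
Optimal mix: 1×apricots + 2×figs → weight 29, value 93.

$93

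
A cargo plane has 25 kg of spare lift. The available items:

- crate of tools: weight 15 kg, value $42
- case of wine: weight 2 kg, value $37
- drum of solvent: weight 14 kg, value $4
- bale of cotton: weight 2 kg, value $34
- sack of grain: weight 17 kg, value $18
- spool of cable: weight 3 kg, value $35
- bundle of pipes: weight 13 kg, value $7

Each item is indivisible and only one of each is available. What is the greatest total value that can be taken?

Check high-value combinations within 25 kg:
- crate of tools+case of wine+bale of cotton+spool of cable: weight 15+2+2+3=22, value 42+37+34+35=148
- case of wine+bale of cotton+sack of grain+spool of cable: weight 2+2+17+3=24, value 37+34+18+35=124
- crate of tools+case of wine+spool of cable: weight 15+2+3=20, value 42+37+35=114
- crate of tools+case of wine+bale of cotton: weight 15+2+2=19, value 42+37+34=113
Best: $148.

$148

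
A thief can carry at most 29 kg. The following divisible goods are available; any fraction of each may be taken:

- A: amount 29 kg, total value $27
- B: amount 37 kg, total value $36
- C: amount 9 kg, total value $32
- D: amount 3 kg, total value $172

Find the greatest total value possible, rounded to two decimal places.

220.54

Take in order of value per unit:
- D (172/3 per unit): all 3 → value 172, running total 172.00
- C (32/9 per unit): all 9 → value 32, running total 204.00
- B (36/37 per unit): 17 of 37 → value 17×36/37 = 16.5405, running total 220.54
Total 220.54.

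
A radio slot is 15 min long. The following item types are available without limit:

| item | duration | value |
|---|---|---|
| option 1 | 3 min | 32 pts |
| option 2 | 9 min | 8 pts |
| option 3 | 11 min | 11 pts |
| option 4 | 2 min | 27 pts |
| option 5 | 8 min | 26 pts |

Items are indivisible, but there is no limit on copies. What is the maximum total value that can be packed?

194 pts

Best value-per-unit is option 4 at 27/2; filling with it alone gives 7×27 = 189.
Optimal mix: 1×option 1 + 6×option 4 → duration 15, value 194.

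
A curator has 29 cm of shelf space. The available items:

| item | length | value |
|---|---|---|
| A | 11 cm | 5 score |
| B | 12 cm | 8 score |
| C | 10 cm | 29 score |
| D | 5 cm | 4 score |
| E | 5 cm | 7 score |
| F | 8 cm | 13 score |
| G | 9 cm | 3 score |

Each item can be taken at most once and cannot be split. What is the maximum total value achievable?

53 score

Check high-value combinations within 29 cm:
- C+D+E+F: length 10+5+5+8=28, value 29+4+7+13=53
- C+E+F: length 10+5+8=23, value 29+7+13=49
- A+C+F: length 11+10+8=29, value 5+29+13=47
- C+D+F: length 10+5+8=23, value 29+4+13=46
- C+F+G: length 10+8+9=27, value 29+13+3=45
Best: 53 score.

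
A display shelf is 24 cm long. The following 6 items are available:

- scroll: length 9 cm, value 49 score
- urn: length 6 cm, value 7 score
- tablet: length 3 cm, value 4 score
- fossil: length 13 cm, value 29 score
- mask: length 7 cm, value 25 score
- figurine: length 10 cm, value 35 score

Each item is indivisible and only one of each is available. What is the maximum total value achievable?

88 score

Check high-value combinations within 24 cm:
- scroll+tablet+figurine: length 9+3+10=22, value 49+4+35=88
- scroll+figurine: length 9+10=19, value 49+35=84
- scroll+urn+mask: length 9+6+7=22, value 49+7+25=81
- scroll+tablet+mask: length 9+3+7=19, value 49+4+25=78
Best: 88 score.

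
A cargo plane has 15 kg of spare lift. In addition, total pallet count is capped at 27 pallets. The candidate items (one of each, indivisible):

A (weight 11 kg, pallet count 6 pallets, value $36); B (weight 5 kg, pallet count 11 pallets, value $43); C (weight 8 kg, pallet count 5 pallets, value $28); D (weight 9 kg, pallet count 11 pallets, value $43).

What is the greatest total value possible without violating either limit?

$86

Feasible sets respecting both limits:
- B+D: weight 14, pallet count 22, value 86
- B+C: weight 13, pallet count 16, value 71
- B: weight 5, pallet count 11, value 43
Best: $86.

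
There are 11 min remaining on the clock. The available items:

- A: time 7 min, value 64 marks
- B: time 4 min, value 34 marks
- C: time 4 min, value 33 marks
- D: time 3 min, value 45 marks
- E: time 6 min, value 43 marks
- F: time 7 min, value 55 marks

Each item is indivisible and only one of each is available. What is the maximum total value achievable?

This is a 0/1 knapsack; check combinations near the capacity.
- B+C+D: time 4+4+3=11, value 34+33+45=112
- A+D: time 7+3=10, value 64+45=109
- D+F: time 3+7=10, value 45+55=100
- A+B: time 7+4=11, value 64+34=98
Best: 112 marks.

112 marks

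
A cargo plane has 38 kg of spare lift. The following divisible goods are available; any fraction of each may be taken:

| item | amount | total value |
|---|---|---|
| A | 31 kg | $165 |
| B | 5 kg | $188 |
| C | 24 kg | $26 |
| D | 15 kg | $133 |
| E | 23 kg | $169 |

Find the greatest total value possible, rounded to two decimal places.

Take in order of value per unit:
- B (188/5 per unit): all 5 → value 188, running total 188.00
- D (133/15 per unit): all 15 → value 133, running total 321.00
- E (169/23 per unit): 18 of 23 → value 18×169/23 = 132.2609, running total 453.26
Total 453.26.

453.26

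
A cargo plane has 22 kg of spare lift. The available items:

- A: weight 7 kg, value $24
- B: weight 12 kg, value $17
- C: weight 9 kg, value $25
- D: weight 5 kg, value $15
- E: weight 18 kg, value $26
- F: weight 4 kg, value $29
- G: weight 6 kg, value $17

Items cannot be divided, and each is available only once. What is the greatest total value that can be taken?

$85

Check high-value combinations within 22 kg:
- A+D+F+G: weight 7+5+4+6=22, value 24+15+29+17=85
- A+C+F: weight 7+9+4=20, value 24+25+29=78
- C+F+G: weight 9+4+6=19, value 25+29+17=71
Best: $85.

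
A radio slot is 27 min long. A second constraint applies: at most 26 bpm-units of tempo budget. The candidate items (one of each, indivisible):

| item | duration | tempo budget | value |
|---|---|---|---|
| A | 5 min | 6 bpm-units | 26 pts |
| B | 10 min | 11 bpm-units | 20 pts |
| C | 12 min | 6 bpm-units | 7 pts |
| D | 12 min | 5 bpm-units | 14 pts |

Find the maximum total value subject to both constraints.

60 pts

Feasible sets respecting both limits:
- A+B+D: duration 27, tempo budget 22, value 60
- A+B+C: duration 27, tempo budget 23, value 53
- A+B: duration 15, tempo budget 17, value 46
- A+D: duration 17, tempo budget 11, value 40
Best: 60 pts.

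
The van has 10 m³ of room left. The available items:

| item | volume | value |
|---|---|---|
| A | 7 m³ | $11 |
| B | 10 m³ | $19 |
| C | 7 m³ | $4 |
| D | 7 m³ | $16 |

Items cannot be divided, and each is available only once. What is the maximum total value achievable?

Check high-value combinations within 10 m³:
- B: volume 10, value 19
- D: volume 7, value 16
- A: volume 7, value 11
- C: volume 7, value 4
Best: $19.

$19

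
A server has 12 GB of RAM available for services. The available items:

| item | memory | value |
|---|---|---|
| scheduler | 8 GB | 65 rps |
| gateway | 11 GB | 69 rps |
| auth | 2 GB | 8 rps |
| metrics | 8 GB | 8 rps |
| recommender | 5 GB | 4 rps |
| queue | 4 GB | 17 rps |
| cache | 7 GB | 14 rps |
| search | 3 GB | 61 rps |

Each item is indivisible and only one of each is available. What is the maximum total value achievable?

This is a 0/1 knapsack; check combinations near the capacity.
- scheduler+search: memory 8+3=11, value 65+61=126
- auth+queue+search: memory 2+4+3=9, value 8+17+61=86
- auth+cache+search: memory 2+7+3=12, value 8+14+61=83
- scheduler+queue: memory 8+4=12, value 65+17=82
- recommender+queue+search: memory 5+4+3=12, value 4+17+61=82
Best: 126 rps.

126 rps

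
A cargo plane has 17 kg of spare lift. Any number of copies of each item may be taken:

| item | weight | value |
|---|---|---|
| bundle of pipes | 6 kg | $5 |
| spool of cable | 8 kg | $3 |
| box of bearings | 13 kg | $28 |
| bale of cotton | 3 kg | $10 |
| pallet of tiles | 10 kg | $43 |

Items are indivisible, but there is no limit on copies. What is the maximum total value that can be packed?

$63

Best value-per-unit is pallet of tiles at 43/10; filling with it alone gives 1×43 = 43.
Optimal mix: 2×bale of cotton + 1×pallet of tiles → weight 16, value 63.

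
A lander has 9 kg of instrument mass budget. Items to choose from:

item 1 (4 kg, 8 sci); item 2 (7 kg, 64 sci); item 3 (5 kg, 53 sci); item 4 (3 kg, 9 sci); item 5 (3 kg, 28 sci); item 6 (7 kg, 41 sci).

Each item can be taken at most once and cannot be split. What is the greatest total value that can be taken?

81 sci

Check high-value combinations within 9 kg:
- item 3+item 5: mass 5+3=8, value 53+28=81
- item 2: mass 7, value 64
- item 3+item 4: mass 5+3=8, value 53+9=62
- item 1+item 3: mass 4+5=9, value 8+53=61
Best: 81 sci.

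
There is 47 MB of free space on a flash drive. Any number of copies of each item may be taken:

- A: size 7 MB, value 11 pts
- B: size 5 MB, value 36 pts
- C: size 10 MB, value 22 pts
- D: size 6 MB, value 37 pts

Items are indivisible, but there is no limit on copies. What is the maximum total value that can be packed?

326 pts

Best value-per-unit is B at 36/5; filling with it alone gives 9×36 = 324.
Optimal mix: 7×B + 2×D → size 47, value 326.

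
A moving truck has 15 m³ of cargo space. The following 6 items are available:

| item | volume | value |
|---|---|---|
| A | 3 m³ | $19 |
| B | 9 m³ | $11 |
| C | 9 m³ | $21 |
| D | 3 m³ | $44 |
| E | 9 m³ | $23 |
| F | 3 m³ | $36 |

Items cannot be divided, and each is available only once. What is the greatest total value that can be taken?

This is a 0/1 knapsack; check combinations near the capacity.
- D+E+F: volume 3+9+3=15, value 44+23+36=103
- C+D+F: volume 9+3+3=15, value 21+44+36=101
- A+D+F: volume 3+3+3=9, value 19+44+36=99
- B+D+F: volume 9+3+3=15, value 11+44+36=91
- A+D+E: volume 3+3+9=15, value 19+44+23=86
Best: $103.

$103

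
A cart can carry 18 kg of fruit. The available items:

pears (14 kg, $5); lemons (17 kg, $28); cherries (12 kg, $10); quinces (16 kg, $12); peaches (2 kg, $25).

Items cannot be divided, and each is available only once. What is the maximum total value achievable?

$37

Check high-value combinations within 18 kg:
- quinces+peaches: weight 16+2=18, value 12+25=37
- cherries+peaches: weight 12+2=14, value 10+25=35
- pears+peaches: weight 14+2=16, value 5+25=30
Best: $37.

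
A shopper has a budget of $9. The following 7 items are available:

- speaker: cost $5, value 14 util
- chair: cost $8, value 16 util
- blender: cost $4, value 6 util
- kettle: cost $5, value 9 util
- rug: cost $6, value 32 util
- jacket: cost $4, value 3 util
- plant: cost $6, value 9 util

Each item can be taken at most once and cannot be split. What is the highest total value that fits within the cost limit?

32 util

This is a 0/1 knapsack; check combinations near the capacity.
- rug: cost 6, value 32
- speaker+blender: cost 5+4=9, value 14+6=20
- speaker+jacket: cost 5+4=9, value 14+3=17
- chair: cost 8, value 16
Best: 32 util.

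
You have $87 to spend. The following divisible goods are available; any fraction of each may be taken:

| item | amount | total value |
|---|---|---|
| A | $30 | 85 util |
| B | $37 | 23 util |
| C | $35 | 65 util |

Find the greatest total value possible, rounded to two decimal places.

Take in order of value per unit:
- A (85/30 per unit): all 30 → value 85, running total 85.00
- C (65/35 per unit): all 35 → value 65, running total 150.00
- B (23/37 per unit): 22 of 37 → value 22×23/37 = 13.6757, running total 163.68
Total 163.68.

163.68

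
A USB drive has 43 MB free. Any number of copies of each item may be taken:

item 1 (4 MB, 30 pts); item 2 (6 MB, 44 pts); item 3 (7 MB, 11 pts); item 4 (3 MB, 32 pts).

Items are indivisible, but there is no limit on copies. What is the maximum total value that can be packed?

448 pts

Best value-per-unit is item 4 at 32/3, and filling with it alone uses size 14×3=42. No mix of the others beats 14×32 = 448.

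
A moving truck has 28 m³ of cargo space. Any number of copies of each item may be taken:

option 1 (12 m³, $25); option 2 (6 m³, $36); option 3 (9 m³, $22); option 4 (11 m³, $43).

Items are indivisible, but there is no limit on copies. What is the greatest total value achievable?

Best value-per-unit is option 2 at 36/6, and filling with it alone uses volume 4×6=24. No mix of the others beats 4×36 = 144.

$144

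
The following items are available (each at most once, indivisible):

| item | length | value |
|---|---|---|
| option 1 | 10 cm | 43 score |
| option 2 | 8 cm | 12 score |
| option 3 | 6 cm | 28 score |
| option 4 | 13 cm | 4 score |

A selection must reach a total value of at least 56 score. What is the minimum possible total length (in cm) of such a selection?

Subsets with value ≥ 56, sorted by total length:
- option 1+option 3: length 16, value 71
- option 1+option 2+option 3: length 24, value 83
- option 1+option 3+option 4: length 29, value 75
Minimum length: 16 cm.

16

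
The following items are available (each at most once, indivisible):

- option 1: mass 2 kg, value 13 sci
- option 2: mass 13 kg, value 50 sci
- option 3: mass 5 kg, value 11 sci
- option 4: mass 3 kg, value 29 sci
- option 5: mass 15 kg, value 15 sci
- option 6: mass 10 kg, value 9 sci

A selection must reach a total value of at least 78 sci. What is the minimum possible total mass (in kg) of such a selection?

Subsets with value ≥ 78, sorted by total mass:
- option 2+option 4: mass 16, value 79
- option 1+option 2+option 4: mass 18, value 92
- option 2+option 3+option 4: mass 21, value 90
Minimum mass: 16 kg.

16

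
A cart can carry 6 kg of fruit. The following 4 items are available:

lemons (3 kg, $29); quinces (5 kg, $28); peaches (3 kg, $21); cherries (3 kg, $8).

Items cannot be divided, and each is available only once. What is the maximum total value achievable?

$50

Check high-value combinations within 6 kg:
- lemons+peaches: weight 3+3=6, value 29+21=50
- lemons+cherries: weight 3+3=6, value 29+8=37
- lemons: weight 3, value 29
- peaches+cherries: weight 3+3=6, value 21+8=29
Best: $50.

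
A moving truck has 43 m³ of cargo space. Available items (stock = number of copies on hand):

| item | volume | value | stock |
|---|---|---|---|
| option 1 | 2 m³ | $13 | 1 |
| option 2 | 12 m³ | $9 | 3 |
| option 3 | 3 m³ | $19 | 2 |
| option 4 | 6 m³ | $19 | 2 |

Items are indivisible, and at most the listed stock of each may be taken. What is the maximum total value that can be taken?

$98

Best selections within volume 43 and stock limits:
- 1×option 1 + 1×option 2 + 2×option 3 + 2×option 4: volume 32, value 98
- 2×option 2 + 2×option 3 + 2×option 4: volume 42, value 94
- 1×option 1 + 2×option 3 + 2×option 4: volume 20, value 89
- 1×option 1 + 2×option 2 + 2×option 3 + 1×option 4: volume 38, value 88
Best: $98.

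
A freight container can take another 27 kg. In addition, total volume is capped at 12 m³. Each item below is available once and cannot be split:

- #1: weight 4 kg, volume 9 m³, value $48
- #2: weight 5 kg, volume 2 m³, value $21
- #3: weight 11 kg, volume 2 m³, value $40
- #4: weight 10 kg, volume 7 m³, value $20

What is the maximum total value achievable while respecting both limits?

$88

Feasible sets respecting both limits:
- #1+#3: weight 15, volume 11, value 88
- #2+#3+#4: weight 26, volume 11, value 81
- #1+#2: weight 9, volume 11, value 69
Best: $88.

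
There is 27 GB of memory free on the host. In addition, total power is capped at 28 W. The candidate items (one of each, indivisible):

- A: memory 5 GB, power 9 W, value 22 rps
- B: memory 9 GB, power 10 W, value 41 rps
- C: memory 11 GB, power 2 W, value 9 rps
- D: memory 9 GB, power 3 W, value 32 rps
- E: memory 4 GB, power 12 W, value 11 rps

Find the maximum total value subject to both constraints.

Feasible sets respecting both limits:
- A+B+D: memory 23, power 22, value 95
- B+D+E: memory 22, power 25, value 84
- B+D: memory 18, power 13, value 73
Best: 95 rps.

95 rps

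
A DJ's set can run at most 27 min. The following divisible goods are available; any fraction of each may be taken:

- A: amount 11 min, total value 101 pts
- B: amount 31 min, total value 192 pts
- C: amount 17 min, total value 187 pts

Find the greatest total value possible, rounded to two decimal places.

Take in order of value per unit:
- C (187/17 per unit): all 17 → value 187, running total 187.00
- A (101/11 per unit): 10 of 11 → value 10×101/11 = 91.8182, running total 278.82
Total 278.82.

278.82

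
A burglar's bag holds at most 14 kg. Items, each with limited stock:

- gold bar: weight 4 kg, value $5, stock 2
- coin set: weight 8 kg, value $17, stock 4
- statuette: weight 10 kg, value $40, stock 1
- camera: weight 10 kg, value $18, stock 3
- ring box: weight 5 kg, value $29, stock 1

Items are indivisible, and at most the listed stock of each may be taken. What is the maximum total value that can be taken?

$46

Top feasible selections:
- 1×coin set + 1×ring box: weight 13, value 46
- 1×gold bar + 1×statuette: weight 14, value 45
Best: $46.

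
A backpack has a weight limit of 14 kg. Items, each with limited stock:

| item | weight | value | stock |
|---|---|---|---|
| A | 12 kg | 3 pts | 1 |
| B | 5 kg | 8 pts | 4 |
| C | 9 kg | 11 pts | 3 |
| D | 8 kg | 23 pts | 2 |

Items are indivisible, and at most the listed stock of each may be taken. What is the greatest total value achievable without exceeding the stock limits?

31 pts

Best selections within weight 14 and stock limits:
- 1×B + 1×D: weight 13, value 31
- 1×D: weight 8, value 23
- 1×B + 1×C: weight 14, value 19
Best: 31 pts.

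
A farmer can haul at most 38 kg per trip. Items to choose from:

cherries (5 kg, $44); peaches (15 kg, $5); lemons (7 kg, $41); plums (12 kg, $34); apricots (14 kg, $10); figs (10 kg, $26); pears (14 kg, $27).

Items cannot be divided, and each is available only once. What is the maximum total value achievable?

$146

Check high-value combinations within 38 kg:
- cherries+lemons+plums+pears: weight 5+7+12+14=38, value 44+41+34+27=146
- cherries+lemons+plums+figs: weight 5+7+12+10=34, value 44+41+34+26=145
- cherries+lemons+figs+pears: weight 5+7+10+14=36, value 44+41+26+27=138
Best: $146.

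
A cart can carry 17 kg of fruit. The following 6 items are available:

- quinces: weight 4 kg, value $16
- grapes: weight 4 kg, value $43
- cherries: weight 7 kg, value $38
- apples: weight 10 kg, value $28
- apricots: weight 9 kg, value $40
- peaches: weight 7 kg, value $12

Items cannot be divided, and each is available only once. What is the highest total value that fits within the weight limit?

This is a 0/1 knapsack; check combinations near the capacity.
- quinces+grapes+apricots: weight 4+4+9=17, value 16+43+40=99
- quinces+grapes+cherries: weight 4+4+7=15, value 16+43+38=97
- grapes+apricots: weight 4+9=13, value 43+40=83
- grapes+cherries: weight 4+7=11, value 43+38=81
- cherries+apricots: weight 7+9=16, value 38+40=78
Best: $99.

$99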